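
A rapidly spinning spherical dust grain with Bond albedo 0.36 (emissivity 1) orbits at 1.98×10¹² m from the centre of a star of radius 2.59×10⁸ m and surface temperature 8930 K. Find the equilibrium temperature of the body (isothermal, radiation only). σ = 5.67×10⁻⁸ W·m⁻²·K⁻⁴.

The star's surface emits σT_*⁴; at distance d the flux is S = σT_*⁴(R_*/d)².
S = 5.67×10⁻⁸·(8930)⁴·(2.59×10⁸/1.98×10¹²)² = 6.170 W/m².
For an isothermal sphere T⁴ = (1−a)S/(4σ) = 1.741×10⁷ K⁴.

T ≈ 64.6 K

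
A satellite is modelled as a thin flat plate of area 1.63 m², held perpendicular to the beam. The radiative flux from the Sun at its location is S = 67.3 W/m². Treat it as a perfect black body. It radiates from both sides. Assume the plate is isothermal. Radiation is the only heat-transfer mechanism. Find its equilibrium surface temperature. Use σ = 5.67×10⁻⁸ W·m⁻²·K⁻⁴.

At equilibrium, absorbed power = emitted power.
Absorbing cross-section = A = 1.630 m²; emitting surface = 2A = 3.260 m² (ratio 2).
S·A_cross = εσ·A_surf·T⁴  ⇒  T⁴ = S/(2σ).
T⁴ = 1.00·67.3/(2·5.67×10⁻⁸) = 5.935×10⁸ K⁴.
T = (5.935×10⁸)^(1/4).

T ≈ 156 K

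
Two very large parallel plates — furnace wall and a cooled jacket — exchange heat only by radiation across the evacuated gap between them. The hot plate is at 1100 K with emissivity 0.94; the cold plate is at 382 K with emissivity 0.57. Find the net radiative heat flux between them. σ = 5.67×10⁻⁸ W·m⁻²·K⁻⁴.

For two infinite grey parallel plates, q = σ(T₁⁴ − T₂⁴)/(1/ε₁ + 1/ε₂ − 1).
T₁⁴ − T₂⁴ = 1.464×10¹² − 2.129×10¹⁰ = 1.443×10¹² K⁴.
1/ε₁ + 1/ε₂ − 1 = 1.064 + 1.754 − 1 = 1.818.
q = 5.67×10⁻⁸ × 1.443×10¹² / 1.818.

q ≈ 45000 W/m²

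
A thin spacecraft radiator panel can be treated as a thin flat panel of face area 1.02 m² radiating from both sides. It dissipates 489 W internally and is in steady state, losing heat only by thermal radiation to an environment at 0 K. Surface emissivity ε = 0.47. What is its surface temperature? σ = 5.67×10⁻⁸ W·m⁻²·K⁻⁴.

T ≈ 308 K

Steady state: internal power = radiated power, P = εσA T⁴.
Radiating area A = 2·1.02 = 2.040 m².
T⁴ = P/(εσA) = 489/(0.47·5.67×10⁻⁸·2.040) = 8.995×10⁹ K⁴.
T = (8.995×10⁹)^(1/4).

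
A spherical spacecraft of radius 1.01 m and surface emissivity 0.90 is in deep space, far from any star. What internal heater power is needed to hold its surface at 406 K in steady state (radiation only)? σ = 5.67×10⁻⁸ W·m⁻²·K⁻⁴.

P = εσ·4πr²·T⁴.
4πr² = 12.82 m²; T⁴ = 2.717×10¹⁰ K⁴.
P = 0.90·5.67×10⁻⁸·12.82·2.717×10¹⁰.

P ≈ 17800 W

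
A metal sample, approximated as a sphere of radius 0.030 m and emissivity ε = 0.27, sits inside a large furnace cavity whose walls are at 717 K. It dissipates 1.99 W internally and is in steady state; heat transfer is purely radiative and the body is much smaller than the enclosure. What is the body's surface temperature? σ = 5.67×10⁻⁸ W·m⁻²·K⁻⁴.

For a small grey body in a large enclosure, net radiated power = εσA(T⁴ − T_w⁴).
Steady state: P = εσA(T⁴ − T_w⁴) with A = 4πr² = 0.01131 m².
T⁴ = P/(εσA) + T_w⁴ = 1.99/(0.27·5.67×10⁻⁸·0.01131) + (717)⁴
    = 1.149×10¹⁰ + 2.643×10¹¹ = 2.758×10¹¹ K⁴.

T ≈ 725 K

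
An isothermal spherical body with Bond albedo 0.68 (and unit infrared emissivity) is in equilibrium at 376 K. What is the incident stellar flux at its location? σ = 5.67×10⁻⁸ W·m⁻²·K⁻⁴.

(1−a)S·πr² = σ·4πr²·T⁴ ⇒ S = 4σT⁴/(1−a).
S = 4·5.67×10⁻⁸·1.999×10¹⁰/0.320.

S ≈ 14200 W/m²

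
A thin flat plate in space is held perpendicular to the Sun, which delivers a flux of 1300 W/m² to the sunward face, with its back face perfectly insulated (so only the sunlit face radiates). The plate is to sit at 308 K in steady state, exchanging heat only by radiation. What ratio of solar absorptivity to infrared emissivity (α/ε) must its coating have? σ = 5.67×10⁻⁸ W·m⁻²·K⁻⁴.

α/ε ≈ 0.393

Balance: αS·A = εσ·1A·T⁴ ⇒ α/ε = σT⁴/S.
α/ε = 5.67×10⁻⁸·(308)⁴/1300 = 5.67×10⁻⁸·8.999×10⁹/1300.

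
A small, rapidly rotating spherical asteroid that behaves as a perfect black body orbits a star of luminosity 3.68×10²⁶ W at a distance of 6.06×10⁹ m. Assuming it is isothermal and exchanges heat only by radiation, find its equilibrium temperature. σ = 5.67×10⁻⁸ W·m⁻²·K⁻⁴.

First find the stellar flux at distance d: S = L/(4πd²) = 3.68×10²⁶/(4π·(6.06×10⁹)²) = 7.974×10⁵ W/m².
For an isothermal sphere, absorbed (1−a)S·πr² = emitted σ·4πr²·T⁴, so T⁴ = (1−a)S/(4σ).
T⁴ = 1.00·7.974×10⁵/(4·5.67×10⁻⁸) = 3.516×10¹² K⁴.

T ≈ 1370 K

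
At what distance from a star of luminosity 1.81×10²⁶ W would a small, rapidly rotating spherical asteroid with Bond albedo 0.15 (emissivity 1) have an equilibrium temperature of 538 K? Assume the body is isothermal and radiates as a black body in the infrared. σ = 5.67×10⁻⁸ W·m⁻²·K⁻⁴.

d ≈ 2.54×10¹⁰ m

For an isothermal black-emitting sphere, (1−a)S·πr² = σ·4πr²·T⁴ ⇒ S = 4σT⁴/(1−a).
S = 4·5.67×10⁻⁸·(538)⁴/0.850 = 22350 W/m².
Flux falls as S = L/(4πd²), so d = √(L/(4πS)) = √(1.81×10²⁶/(4π·22350)).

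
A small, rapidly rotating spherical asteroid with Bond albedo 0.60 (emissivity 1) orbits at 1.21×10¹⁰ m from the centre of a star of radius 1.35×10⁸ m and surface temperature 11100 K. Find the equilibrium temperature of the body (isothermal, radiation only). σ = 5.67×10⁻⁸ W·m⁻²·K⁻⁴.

T ≈ 659 K

The star's surface emits σT_*⁴; at distance d the flux is S = σT_*⁴(R_*/d)².
S = 5.67×10⁻⁸·(11100)⁴·(1.35×10⁸/1.21×10¹⁰)² = 1.071×10⁵ W/m².
For an isothermal sphere T⁴ = (1−a)S/(4σ) = 1.890×10¹¹ K⁴.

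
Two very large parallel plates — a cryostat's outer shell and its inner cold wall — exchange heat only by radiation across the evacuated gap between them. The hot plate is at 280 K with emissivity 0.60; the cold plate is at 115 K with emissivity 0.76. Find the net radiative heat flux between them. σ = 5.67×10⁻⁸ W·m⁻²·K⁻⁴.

q ≈ 171 W/m²

For two infinite grey parallel plates, q = σ(T₁⁴ − T₂⁴)/(1/ε₁ + 1/ε₂ − 1).
T₁⁴ − T₂⁴ = 6.147×10⁹ − 1.749×10⁸ = 5.972×10⁹ K⁴.
1/ε₁ + 1/ε₂ − 1 = 1.667 + 1.316 − 1 = 1.982.
q = 5.67×10⁻⁸ × 5.972×10⁹ / 1.982.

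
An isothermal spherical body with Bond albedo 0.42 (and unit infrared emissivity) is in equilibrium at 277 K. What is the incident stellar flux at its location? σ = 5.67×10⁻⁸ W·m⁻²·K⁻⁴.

(1−a)S·πr² = σ·4πr²·T⁴ ⇒ S = 4σT⁴/(1−a).
S = 4·5.67×10⁻⁸·5.887×10⁹/0.580.

S ≈ 2300 W/m²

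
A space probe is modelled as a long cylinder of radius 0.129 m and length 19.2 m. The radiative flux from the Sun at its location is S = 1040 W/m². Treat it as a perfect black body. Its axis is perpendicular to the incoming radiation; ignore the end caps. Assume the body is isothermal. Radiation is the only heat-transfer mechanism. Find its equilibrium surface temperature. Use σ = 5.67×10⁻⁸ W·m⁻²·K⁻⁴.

At equilibrium, absorbed power = emitted power.
Absorbing cross-section = 2rL = 4.954 m²; emitting surface = 2πrL = 15.56 m² (ratio π).
S·A_cross = εσ·A_surf·T⁴  ⇒  T⁴ = S/(πσ).
T⁴ = 1.00·1040/(π·5.67×10⁻⁸) = 5.838×10⁹ K⁴.
T = (5.838×10⁹)^(1/4).

T ≈ 276 K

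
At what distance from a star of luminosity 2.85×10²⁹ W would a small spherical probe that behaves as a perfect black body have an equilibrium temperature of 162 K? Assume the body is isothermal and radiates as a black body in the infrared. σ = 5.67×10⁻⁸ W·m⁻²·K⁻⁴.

d ≈ 1.20×10¹³ m

For an isothermal black-emitting sphere, (1−a)S·πr² = σ·4πr²·T⁴ ⇒ S = 4σT⁴/(1−a).
S = 4·5.67×10⁻⁸·(162)⁴/1.00 = 156.2 W/m².
Flux falls as S = L/(4πd²), so d = √(L/(4πS)) = √(2.85×10²⁹/(4π·156.2)).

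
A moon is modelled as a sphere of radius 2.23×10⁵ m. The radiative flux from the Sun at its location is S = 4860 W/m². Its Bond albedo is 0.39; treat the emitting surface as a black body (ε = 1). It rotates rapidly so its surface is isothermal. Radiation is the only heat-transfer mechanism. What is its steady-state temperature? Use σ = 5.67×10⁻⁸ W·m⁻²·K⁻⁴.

At equilibrium, absorbed power = emitted power.
Absorbing cross-section = πr² = 1.562×10¹¹ m²; emitting surface = 4πr² = 6.249×10¹¹ m² (ratio 4).
(1−a)S·A_cross = εσ·A_surf·T⁴  ⇒  T⁴ = (1−a)S/(4σ).
T⁴ = 0.610·4860/(4·5.67×10⁻⁸) = 1.307×10¹⁰ K⁴.
T = (1.307×10¹⁰)^(1/4).

T ≈ 338 K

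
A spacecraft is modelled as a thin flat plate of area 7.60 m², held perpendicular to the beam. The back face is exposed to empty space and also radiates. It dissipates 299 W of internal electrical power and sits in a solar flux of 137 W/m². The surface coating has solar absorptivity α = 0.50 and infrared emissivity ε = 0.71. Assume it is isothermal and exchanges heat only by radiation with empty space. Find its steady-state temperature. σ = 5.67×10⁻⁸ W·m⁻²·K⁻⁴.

T ≈ 191 K

At steady state, absorbed solar power + internal power = radiated power.
Absorbed: α·S·A_cross = 0.50·137·7.600 = 520.6 W (cross-section A).
Total input = 520.6 + 299 = 819.6 W.
Radiated: εσ·A_surf·T⁴ with A_surf = 2A = 15.20 m².
T⁴ = 819.6/(0.71·5.67×10⁻⁸·15.20) = 1.339×10⁹ K⁴.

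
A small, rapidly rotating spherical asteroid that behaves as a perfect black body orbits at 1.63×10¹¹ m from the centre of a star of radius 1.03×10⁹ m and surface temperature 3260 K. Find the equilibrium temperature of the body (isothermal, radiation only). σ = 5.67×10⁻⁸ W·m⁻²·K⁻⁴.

The star's surface emits σT_*⁴; at distance d the flux is S = σT_*⁴(R_*/d)².
S = 5.67×10⁻⁸·(3260)⁴·(1.03×10⁹/1.63×10¹¹)² = 255.7 W/m².
For an isothermal sphere T⁴ = (1−a)S/(4σ) = 1.127×10⁹ K⁴.

T ≈ 183 K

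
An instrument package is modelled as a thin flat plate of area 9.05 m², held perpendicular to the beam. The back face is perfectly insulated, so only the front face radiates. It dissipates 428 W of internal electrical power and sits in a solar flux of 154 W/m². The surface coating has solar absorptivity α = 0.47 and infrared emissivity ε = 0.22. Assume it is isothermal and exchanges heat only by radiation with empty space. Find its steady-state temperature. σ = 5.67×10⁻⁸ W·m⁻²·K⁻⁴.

T ≈ 313 K

At steady state, absorbed solar power + internal power = radiated power.
Absorbed: α·S·A_cross = 0.47·154·9.050 = 655.0 W (cross-section A).
Total input = 655.0 + 428 = 1083 W.
Radiated: εσ·A_surf·T⁴ with A_surf = A = 9.050 m².
T⁴ = 1083/(0.22·5.67×10⁻⁸·9.050) = 9.594×10⁹ K⁴.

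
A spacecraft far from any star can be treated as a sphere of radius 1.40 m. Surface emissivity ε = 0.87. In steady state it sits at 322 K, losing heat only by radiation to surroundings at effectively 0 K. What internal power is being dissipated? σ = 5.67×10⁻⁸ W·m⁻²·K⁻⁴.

Steady state: P = εσA T⁴.
A = 4πr² = 24.63 m²; T⁴ = (322)⁴ = 1.075×10¹⁰ K⁴.
P = 0.87 × 5.67×10⁻⁸ × 24.63 × 1.075×10¹⁰.

P ≈ 13100 W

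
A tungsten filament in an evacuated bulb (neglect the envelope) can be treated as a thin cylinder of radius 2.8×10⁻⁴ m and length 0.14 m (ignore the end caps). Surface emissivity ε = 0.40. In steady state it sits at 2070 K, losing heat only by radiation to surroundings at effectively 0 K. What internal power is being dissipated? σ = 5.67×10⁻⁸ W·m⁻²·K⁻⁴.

Steady state: P = εσA T⁴.
A = 2πrL = 2.463×10⁻⁴ m²; T⁴ = (2070)⁴ = 1.836×10¹³ K⁴.
P = 0.40 × 5.67×10⁻⁸ × 2.463×10⁻⁴ × 1.836×10¹³.

P ≈ 103 W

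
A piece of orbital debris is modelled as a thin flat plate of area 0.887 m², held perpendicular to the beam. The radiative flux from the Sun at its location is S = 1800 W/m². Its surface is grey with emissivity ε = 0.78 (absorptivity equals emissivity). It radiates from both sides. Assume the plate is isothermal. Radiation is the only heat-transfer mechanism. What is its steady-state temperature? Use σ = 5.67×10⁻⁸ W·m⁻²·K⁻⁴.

At equilibrium, absorbed power = emitted power.
Absorbing cross-section = A = 0.8870 m²; emitting surface = 2A = 1.774 m² (ratio 2).
εS·A_cross = εσ·A_surf·T⁴  ⇒  T⁴ = S/(2σ)   (ε cancels).
T⁴ = 1800/(2·5.67×10⁻⁸) = 1.587×10¹⁰ K⁴.
T = (1.587×10¹⁰)^(1/4).

T ≈ 355 K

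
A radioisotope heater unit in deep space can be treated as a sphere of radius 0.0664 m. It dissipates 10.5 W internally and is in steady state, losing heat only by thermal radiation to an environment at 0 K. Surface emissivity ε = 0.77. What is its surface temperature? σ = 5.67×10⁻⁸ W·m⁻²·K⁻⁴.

Steady state: internal power = radiated power, P = εσA T⁴.
Radiating area A = 4πr² = 0.05540 m².
T⁴ = P/(εσA) = 10.5/(0.77·5.67×10⁻⁸·0.05540) = 4.341×10⁹ K⁴.
T = (4.341×10⁹)^(1/4).

T ≈ 257 K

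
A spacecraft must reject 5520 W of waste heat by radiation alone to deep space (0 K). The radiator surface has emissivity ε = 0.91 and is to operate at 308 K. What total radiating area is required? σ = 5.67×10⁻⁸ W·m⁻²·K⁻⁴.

P = εσA T⁴ ⇒ A = P/(εσT⁴).
T⁴ = 8.999×10⁹ K⁴.
A = 5520/(0.91 × 5.67×10⁻⁸ × 8.999×10⁹).

A ≈ 11.9 m²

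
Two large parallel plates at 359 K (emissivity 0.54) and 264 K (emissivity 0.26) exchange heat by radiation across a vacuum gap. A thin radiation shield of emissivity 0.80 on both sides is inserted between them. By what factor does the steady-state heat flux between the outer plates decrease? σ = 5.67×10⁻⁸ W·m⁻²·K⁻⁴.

Without shield: q₀ = σΔ(T⁴)/(1/ε₁+1/ε₂−1) with denominator 4.698.
With shield the two gaps are in series; the resistances add: (1/ε₁+1/ε_s−1)+(1/ε_s+1/ε₂−1) = 2.102+4.096 = 6.198.
Heat-flux ratio q₀/q = 6.198/4.698.

factor ≈ 1.32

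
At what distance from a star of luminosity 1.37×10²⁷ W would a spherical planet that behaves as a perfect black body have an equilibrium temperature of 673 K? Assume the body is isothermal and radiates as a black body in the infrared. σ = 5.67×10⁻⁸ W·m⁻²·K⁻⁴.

d ≈ 4.84×10¹⁰ m

For an isothermal black-emitting sphere, (1−a)S·πr² = σ·4πr²·T⁴ ⇒ S = 4σT⁴/(1−a).
S = 4·5.67×10⁻⁸·(673)⁴/1.00 = 46530 W/m².
Flux falls as S = L/(4πd²), so d = √(L/(4πS)) = √(1.37×10²⁷/(4π·46530)).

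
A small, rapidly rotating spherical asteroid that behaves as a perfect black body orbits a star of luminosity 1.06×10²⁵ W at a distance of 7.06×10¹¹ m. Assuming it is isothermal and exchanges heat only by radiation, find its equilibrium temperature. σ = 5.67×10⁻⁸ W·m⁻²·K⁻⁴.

T ≈ 52.3 K

First find the stellar flux at distance d: S = L/(4πd²) = 1.06×10²⁵/(4π·(7.06×10¹¹)²) = 1.692 W/m².
For an isothermal sphere, absorbed (1−a)S·πr² = emitted σ·4πr²·T⁴, so T⁴ = (1−a)S/(4σ).
T⁴ = 1.00·1.692/(4·5.67×10⁻⁸) = 7.462×10⁶ K⁴.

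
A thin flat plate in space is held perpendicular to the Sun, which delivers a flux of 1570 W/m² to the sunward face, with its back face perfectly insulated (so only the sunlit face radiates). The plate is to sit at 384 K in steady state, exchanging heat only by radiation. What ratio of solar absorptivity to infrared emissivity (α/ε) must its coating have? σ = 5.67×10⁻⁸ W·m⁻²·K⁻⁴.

α/ε ≈ 0.785

Balance: αS·A = εσ·1A·T⁴ ⇒ α/ε = σT⁴/S.
α/ε = 5.67×10⁻⁸·(384)⁴/1570 = 5.67×10⁻⁸·2.174×10¹⁰/1570.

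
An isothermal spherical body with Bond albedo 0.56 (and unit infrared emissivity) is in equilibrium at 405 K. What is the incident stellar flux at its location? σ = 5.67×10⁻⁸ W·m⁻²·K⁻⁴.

S ≈ 13900 W/m²

(1−a)S·πr² = σ·4πr²·T⁴ ⇒ S = 4σT⁴/(1−a).
S = 4·5.67×10⁻⁸·2.690×10¹⁰/0.440.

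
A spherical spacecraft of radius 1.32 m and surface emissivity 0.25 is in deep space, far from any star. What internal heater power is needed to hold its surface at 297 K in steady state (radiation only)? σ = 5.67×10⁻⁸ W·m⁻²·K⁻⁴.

P ≈ 2410 W

P = εσ·4πr²·T⁴.
4πr² = 21.90 m²; T⁴ = 7.781×10⁹ K⁴.
P = 0.25·5.67×10⁻⁸·21.90·7.781×10⁹.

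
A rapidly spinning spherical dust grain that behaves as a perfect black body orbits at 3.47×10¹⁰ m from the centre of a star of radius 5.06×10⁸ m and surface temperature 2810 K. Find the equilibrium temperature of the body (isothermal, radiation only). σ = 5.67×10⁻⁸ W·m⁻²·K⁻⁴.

T ≈ 240 K

The star's surface emits σT_*⁴; at distance d the flux is S = σT_*⁴(R_*/d)².
S = 5.67×10⁻⁸·(2810)⁴·(5.06×10⁸/3.47×10¹⁰)² = 751.7 W/m².
For an isothermal sphere T⁴ = (1−a)S/(4σ) = 3.314×10⁹ K⁴.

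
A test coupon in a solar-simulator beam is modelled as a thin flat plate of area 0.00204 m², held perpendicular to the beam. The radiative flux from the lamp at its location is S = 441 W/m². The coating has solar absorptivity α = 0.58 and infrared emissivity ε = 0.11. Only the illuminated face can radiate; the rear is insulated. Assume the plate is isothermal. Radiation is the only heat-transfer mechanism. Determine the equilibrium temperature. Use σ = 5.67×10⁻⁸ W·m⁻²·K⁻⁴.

T ≈ 450 K

At equilibrium, absorbed power = emitted power.
Absorbing cross-section = A = 0.002040 m²; emitting surface = A = 0.002040 m² (ratio 1).
αS·A_cross = εσ·A_surf·T⁴  ⇒  T⁴ = αS/(ε·1σ).
T⁴ = 0.580·441/(0.11·1·5.67×10⁻⁸) = 4.101×10¹⁰ K⁴.
T = (4.101×10¹⁰)^(1/4).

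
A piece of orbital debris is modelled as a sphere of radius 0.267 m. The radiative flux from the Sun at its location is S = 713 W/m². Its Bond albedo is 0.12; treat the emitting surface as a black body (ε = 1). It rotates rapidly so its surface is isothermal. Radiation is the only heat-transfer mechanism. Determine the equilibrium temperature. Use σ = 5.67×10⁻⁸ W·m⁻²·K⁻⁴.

At equilibrium, absorbed power = emitted power.
Absorbing cross-section = πr² = 0.2240 m²; emitting surface = 4πr² = 0.8958 m² (ratio 4).
(1−a)S·A_cross = εσ·A_surf·T⁴  ⇒  T⁴ = (1−a)S/(4σ).
T⁴ = 0.880·713/(4·5.67×10⁻⁸) = 2.766×10⁹ K⁴.
T = (2.766×10⁹)^(1/4).

T ≈ 229 K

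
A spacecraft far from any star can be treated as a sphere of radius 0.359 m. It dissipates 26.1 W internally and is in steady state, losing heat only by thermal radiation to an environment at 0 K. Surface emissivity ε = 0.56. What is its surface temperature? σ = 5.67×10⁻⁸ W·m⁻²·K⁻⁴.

Steady state: internal power = radiated power, P = εσA T⁴.
Radiating area A = 4πr² = 1.620 m².
T⁴ = P/(εσA) = 26.1/(0.56·5.67×10⁻⁸·1.620) = 5.075×10⁸ K⁴.
T = (5.075×10⁸)^(1/4).

T ≈ 150 K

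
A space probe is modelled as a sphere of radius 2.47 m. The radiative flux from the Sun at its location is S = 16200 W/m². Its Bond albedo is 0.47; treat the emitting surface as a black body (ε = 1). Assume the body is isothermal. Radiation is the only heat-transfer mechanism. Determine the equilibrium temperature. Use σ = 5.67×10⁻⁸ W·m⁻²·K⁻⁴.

At equilibrium, absorbed power = emitted power.
Absorbing cross-section = πr² = 19.17 m²; emitting surface = 4πr² = 76.67 m² (ratio 4).
(1−a)S·A_cross = εσ·A_surf·T⁴  ⇒  T⁴ = (1−a)S/(4σ).
T⁴ = 0.530·16200/(4·5.67×10⁻⁸) = 3.786×10¹⁰ K⁴.
T = (3.786×10¹⁰)^(1/4).

T ≈ 441 K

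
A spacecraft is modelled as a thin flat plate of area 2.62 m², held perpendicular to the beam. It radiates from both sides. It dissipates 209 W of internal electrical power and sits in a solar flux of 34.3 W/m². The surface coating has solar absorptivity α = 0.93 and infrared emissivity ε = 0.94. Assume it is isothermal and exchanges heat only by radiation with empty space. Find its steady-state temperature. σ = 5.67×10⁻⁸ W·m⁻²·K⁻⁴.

At steady state, absorbed solar power + internal power = radiated power.
Absorbed: α·S·A_cross = 0.93·34.3·2.620 = 83.58 W (cross-section A).
Total input = 83.58 + 209 = 292.6 W.
Radiated: εσ·A_surf·T⁴ with A_surf = 2A = 5.240 m².
T⁴ = 292.6/(0.94·5.67×10⁻⁸·5.240) = 1.048×10⁹ K⁴.

T ≈ 180 K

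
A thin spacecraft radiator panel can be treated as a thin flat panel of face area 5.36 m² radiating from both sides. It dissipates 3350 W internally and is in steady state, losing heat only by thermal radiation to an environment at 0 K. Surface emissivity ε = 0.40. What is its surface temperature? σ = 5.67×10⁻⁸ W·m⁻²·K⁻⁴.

T ≈ 343 K

Steady state: internal power = radiated power, P = εσA T⁴.
Radiating area A = 2·5.36 = 10.72 m².
T⁴ = P/(εσA) = 3350/(0.40·5.67×10⁻⁸·10.72) = 1.378×10¹⁰ K⁴.
T = (1.378×10¹⁰)^(1/4).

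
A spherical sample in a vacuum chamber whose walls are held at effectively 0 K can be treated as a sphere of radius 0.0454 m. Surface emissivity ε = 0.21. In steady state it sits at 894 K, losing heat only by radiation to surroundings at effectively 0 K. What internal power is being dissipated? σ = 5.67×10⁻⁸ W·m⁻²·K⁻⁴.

P ≈ 197 W

Steady state: P = εσA T⁴.
A = 4πr² = 0.02590 m²; T⁴ = (894)⁴ = 6.388×10¹¹ K⁴.
P = 0.21 × 5.67×10⁻⁸ × 0.02590 × 6.388×10¹¹.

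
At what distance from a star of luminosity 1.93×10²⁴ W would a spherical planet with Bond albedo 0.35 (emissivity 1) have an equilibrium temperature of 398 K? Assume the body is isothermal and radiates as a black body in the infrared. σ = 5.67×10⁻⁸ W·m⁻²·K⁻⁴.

For an isothermal black-emitting sphere, (1−a)S·πr² = σ·4πr²·T⁴ ⇒ S = 4σT⁴/(1−a).
S = 4·5.67×10⁻⁸·(398)⁴/0.650 = 8755 W/m².
Flux falls as S = L/(4πd²), so d = √(L/(4πS)) = √(1.93×10²⁴/(4π·8755)).

d ≈ 4.19×10⁹ m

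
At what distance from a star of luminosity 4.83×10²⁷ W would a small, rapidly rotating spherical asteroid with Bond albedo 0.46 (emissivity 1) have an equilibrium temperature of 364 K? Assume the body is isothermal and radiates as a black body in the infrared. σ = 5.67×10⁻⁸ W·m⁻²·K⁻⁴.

For an isothermal black-emitting sphere, (1−a)S·πr² = σ·4πr²·T⁴ ⇒ S = 4σT⁴/(1−a).
S = 4·5.67×10⁻⁸·(364)⁴/0.540 = 7373 W/m².
Flux falls as S = L/(4πd²), so d = √(L/(4πS)) = √(4.83×10²⁷/(4π·7373)).

d ≈ 2.28×10¹¹ m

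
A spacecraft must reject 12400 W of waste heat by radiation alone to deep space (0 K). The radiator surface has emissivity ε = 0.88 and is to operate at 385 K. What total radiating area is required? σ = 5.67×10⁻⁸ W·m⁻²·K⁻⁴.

A ≈ 11.3 m²

P = εσA T⁴ ⇒ A = P/(εσT⁴).
T⁴ = 2.197×10¹⁰ K⁴.
A = 12400/(0.88 × 5.67×10⁻⁸ × 2.197×10¹⁰).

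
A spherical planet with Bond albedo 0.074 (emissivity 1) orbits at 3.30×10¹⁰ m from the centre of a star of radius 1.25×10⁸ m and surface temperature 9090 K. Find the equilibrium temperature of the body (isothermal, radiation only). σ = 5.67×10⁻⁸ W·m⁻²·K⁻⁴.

T ≈ 388 K

The star's surface emits σT_*⁴; at distance d the flux is S = σT_*⁴(R_*/d)².
S = 5.67×10⁻⁸·(9090)⁴·(1.25×10⁸/3.30×10¹⁰)² = 5554 W/m².
For an isothermal sphere T⁴ = (1−a)S/(4σ) = 2.268×10¹⁰ K⁴.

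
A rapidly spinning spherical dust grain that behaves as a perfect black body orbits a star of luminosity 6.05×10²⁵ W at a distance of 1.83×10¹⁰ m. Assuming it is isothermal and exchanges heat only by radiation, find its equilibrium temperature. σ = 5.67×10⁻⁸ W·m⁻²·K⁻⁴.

First find the stellar flux at distance d: S = L/(4πd²) = 6.05×10²⁵/(4π·(1.83×10¹⁰)²) = 14380 W/m².
For an isothermal sphere, absorbed (1−a)S·πr² = emitted σ·4πr²·T⁴, so T⁴ = (1−a)S/(4σ).
T⁴ = 1.00·14380/(4·5.67×10⁻⁸) = 6.339×10¹⁰ K⁴.

T ≈ 502 K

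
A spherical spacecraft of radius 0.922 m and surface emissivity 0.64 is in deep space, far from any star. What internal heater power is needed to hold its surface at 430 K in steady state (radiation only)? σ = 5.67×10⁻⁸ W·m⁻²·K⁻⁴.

P = εσ·4πr²·T⁴.
4πr² = 10.68 m²; T⁴ = 3.419×10¹⁰ K⁴.
P = 0.64·5.67×10⁻⁸·10.68·3.419×10¹⁰.

P ≈ 13300 W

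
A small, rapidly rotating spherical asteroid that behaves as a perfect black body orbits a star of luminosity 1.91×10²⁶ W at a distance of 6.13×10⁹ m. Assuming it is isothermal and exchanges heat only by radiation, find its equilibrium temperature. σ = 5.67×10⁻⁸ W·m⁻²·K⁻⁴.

T ≈ 1160 K

First find the stellar flux at distance d: S = L/(4πd²) = 1.91×10²⁶/(4π·(6.13×10⁹)²) = 4.045×10⁵ W/m².
For an isothermal sphere, absorbed (1−a)S·πr² = emitted σ·4πr²·T⁴, so T⁴ = (1−a)S/(4σ).
T⁴ = 1.00·4.045×10⁵/(4·5.67×10⁻⁸) = 1.783×10¹² K⁴.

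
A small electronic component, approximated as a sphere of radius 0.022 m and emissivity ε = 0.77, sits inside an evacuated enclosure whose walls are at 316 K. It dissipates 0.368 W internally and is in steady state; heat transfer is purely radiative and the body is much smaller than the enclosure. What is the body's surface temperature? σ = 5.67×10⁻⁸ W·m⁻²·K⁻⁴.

T ≈ 326 K

For a small grey body in a large enclosure, net radiated power = εσA(T⁴ − T_w⁴).
Steady state: P = εσA(T⁴ − T_w⁴) with A = 4πr² = 0.006082 m².
T⁴ = P/(εσA) + T_w⁴ = 0.368/(0.77·5.67×10⁻⁸·0.006082) + (316)⁴
    = 1.386×10⁹ + 9.971×10⁹ = 1.136×10¹⁰ K⁴.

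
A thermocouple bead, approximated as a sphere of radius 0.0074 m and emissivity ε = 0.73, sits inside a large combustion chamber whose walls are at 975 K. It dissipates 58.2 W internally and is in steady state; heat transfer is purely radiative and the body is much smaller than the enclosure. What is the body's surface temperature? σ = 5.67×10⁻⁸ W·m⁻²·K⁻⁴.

T ≈ 1310 K

For a small grey body in a large enclosure, net radiated power = εσA(T⁴ − T_w⁴).
Steady state: P = εσA(T⁴ − T_w⁴) with A = 4πr² = 6.881×10⁻⁴ m².
T⁴ = P/(εσA) + T_w⁴ = 58.2/(0.73·5.67×10⁻⁸·6.881×10⁻⁴) + (975)⁴
    = 2.043×10¹² + 9.037×10¹¹ = 2.947×10¹² K⁴.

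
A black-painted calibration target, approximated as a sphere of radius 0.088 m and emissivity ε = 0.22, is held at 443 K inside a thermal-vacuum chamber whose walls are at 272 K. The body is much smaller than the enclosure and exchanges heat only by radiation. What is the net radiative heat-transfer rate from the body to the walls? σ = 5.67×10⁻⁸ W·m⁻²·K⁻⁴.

For a small grey body in a large enclosure: P_net = εσA(T_body⁴ − T_wall⁴).
A = 4πr² = 0.09731 m²; T_body⁴ − T_wall⁴ = 3.851×10¹⁰ − 5.474×10⁹ = 3.304×10¹⁰ K⁴.
|P_net| = 0.22·5.67×10⁻⁸·0.09731·3.304×10¹⁰.

P_net ≈ 40.1 W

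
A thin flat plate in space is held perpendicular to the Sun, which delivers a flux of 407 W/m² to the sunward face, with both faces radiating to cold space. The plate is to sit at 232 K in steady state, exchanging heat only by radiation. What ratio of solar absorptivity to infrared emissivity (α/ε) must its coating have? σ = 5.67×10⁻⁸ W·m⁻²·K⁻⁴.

α/ε ≈ 0.807

Balance: αS·A = εσ·2A·T⁴ ⇒ α/ε = 2σT⁴/S.
α/ε = 2·5.67×10⁻⁸·(232)⁴/407 = 2·5.67×10⁻⁸·2.897×10⁹/407.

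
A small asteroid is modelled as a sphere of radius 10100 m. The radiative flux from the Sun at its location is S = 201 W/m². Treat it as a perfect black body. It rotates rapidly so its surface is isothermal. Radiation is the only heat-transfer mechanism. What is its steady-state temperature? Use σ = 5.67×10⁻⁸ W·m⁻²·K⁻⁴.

T ≈ 173 K

At equilibrium, absorbed power = emitted power.
Absorbing cross-section = πr² = 3.205×10⁸ m²; emitting surface = 4πr² = 1.282×10⁹ m² (ratio 4).
S·A_cross = εσ·A_surf·T⁴  ⇒  T⁴ = S/(4σ).
T⁴ = 1.00·201/(4·5.67×10⁻⁸) = 8.862×10⁸ K⁴.
T = (8.862×10⁸)^(1/4).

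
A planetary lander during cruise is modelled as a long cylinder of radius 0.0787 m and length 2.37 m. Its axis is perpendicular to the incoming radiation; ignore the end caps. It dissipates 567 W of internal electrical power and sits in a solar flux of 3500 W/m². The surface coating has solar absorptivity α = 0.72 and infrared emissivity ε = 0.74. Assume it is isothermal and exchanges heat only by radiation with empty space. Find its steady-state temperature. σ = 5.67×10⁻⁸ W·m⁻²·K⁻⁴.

T ≈ 418 K

At steady state, absorbed solar power + internal power = radiated power.
Absorbed: α·S·A_cross = 0.72·3500·0.3730 = 940.1 W (cross-section 2rL).
Total input = 940.1 + 567 = 1507 W.
Radiated: εσ·A_surf·T⁴ with A_surf = 2πrL = 1.172 m².
T⁴ = 1507/(0.74·5.67×10⁻⁸·1.172) = 3.065×10¹⁰ K⁴.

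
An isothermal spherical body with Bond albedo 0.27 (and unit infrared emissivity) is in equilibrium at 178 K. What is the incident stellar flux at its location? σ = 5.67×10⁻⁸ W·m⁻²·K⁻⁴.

S ≈ 312 W/m²

(1−a)S·πr² = σ·4πr²·T⁴ ⇒ S = 4σT⁴/(1−a).
S = 4·5.67×10⁻⁸·1.004×10⁹/0.730.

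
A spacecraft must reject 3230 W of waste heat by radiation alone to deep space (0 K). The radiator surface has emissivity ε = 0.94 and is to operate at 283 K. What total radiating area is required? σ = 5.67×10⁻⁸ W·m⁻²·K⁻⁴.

P = εσA T⁴ ⇒ A = P/(εσT⁴).
T⁴ = 6.414×10⁹ K⁴.
A = 3230/(0.94 × 5.67×10⁻⁸ × 6.414×10⁹).

A ≈ 9.45 m²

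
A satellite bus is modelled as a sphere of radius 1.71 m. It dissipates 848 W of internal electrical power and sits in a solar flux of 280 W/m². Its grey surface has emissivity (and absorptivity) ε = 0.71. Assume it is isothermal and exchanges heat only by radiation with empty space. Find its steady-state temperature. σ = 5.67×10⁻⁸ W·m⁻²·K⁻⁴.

T ≈ 206 K

At steady state, absorbed solar power + internal power = radiated power.
Absorbed: α·S·A_cross = 0.71·280·9.186 = 1826 W (cross-section πr²).
Total input = 1826 + 848 = 2674 W.
Radiated: εσ·A_surf·T⁴ with A_surf = 4πr² = 36.75 m².
T⁴ = 2674/(0.71·5.67×10⁻⁸·36.75) = 1.808×10⁹ K⁴.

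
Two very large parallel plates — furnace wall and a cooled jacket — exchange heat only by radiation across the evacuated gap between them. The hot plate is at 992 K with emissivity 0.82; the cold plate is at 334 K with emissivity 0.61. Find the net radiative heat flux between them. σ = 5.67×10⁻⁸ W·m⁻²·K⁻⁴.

For two infinite grey parallel plates, q = σ(T₁⁴ − T₂⁴)/(1/ε₁ + 1/ε₂ − 1).
T₁⁴ − T₂⁴ = 9.684×10¹¹ − 1.244×10¹⁰ = 9.559×10¹¹ K⁴.
1/ε₁ + 1/ε₂ − 1 = 1.220 + 1.639 − 1 = 1.859.
q = 5.67×10⁻⁸ × 9.559×10¹¹ / 1.859.

q ≈ 29200 W/m²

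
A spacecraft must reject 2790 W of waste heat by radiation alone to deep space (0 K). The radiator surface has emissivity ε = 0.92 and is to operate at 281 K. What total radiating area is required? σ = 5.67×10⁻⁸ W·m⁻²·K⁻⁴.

A ≈ 8.58 m²

P = εσA T⁴ ⇒ A = P/(εσT⁴).
T⁴ = 6.235×10⁹ K⁴.
A = 2790/(0.92 × 5.67×10⁻⁸ × 6.235×10⁹).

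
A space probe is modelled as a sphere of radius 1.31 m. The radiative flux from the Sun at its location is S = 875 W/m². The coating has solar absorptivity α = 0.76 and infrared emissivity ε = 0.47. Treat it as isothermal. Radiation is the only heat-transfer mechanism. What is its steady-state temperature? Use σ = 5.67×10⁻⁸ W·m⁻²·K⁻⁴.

At equilibrium, absorbed power = emitted power.
Absorbing cross-section = πr² = 5.391 m²; emitting surface = 4πr² = 21.57 m² (ratio 4).
αS·A_cross = εσ·A_surf·T⁴  ⇒  T⁴ = αS/(ε·4σ).
T⁴ = 0.760·875/(0.47·4·5.67×10⁻⁸) = 6.239×10⁹ K⁴.
T = (6.239×10⁹)^(1/4).

T ≈ 281 K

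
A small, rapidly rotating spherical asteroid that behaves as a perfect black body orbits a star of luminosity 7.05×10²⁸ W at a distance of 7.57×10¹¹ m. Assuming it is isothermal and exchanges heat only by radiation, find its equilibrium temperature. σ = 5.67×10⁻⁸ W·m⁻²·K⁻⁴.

First find the stellar flux at distance d: S = L/(4πd²) = 7.05×10²⁸/(4π·(7.57×10¹¹)²) = 9790 W/m².
For an isothermal sphere, absorbed (1−a)S·πr² = emitted σ·4πr²·T⁴, so T⁴ = (1−a)S/(4σ).
T⁴ = 1.00·9790/(4·5.67×10⁻⁸) = 4.317×10¹⁰ K⁴.

T ≈ 456 K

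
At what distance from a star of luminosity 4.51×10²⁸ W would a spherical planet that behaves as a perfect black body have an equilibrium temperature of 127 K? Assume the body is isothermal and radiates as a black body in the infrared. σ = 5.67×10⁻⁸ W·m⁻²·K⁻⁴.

For an isothermal black-emitting sphere, (1−a)S·πr² = σ·4πr²·T⁴ ⇒ S = 4σT⁴/(1−a).
S = 4·5.67×10⁻⁸·(127)⁴/1.00 = 59.00 W/m².
Flux falls as S = L/(4πd²), so d = √(L/(4πS)) = √(4.51×10²⁸/(4π·59.00)).

d ≈ 7.80×10¹² m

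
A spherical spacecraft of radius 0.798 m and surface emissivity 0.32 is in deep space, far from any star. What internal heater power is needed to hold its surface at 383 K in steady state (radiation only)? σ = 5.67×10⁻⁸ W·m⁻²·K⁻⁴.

P = εσ·4πr²·T⁴.
4πr² = 8.002 m²; T⁴ = 2.152×10¹⁰ K⁴.
P = 0.32·5.67×10⁻⁸·8.002·2.152×10¹⁰.

P ≈ 3120 W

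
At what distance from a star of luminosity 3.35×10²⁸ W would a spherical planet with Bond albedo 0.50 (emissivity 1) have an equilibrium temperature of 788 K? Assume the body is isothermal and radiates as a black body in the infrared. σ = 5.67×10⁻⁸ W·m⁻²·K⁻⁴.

For an isothermal black-emitting sphere, (1−a)S·πr² = σ·4πr²·T⁴ ⇒ S = 4σT⁴/(1−a).
S = 4·5.67×10⁻⁸·(788)⁴/0.500 = 1.749×10⁵ W/m².
Flux falls as S = L/(4πd²), so d = √(L/(4πS)) = √(3.35×10²⁸/(4π·1.749×10⁵)).

d ≈ 1.23×10¹¹ m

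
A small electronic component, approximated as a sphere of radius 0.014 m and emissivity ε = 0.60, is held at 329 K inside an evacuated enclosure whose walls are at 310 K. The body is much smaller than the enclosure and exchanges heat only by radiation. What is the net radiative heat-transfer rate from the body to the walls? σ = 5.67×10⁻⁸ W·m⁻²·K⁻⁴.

P_net ≈ 0.208 W

For a small grey body in a large enclosure: P_net = εσA(T_body⁴ − T_wall⁴).
A = 4πr² = 0.002463 m²; T_body⁴ − T_wall⁴ = 1.172×10¹⁰ − 9.235×10⁹ = 2.481×10⁹ K⁴.
|P_net| = 0.60·5.67×10⁻⁸·0.002463·2.481×10⁹.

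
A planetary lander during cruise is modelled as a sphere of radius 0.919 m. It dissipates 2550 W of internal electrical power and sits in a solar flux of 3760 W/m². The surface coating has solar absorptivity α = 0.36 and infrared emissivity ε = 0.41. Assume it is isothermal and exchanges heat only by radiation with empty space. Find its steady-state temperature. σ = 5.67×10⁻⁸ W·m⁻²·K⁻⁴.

T ≈ 397 K

At steady state, absorbed solar power + internal power = radiated power.
Absorbed: α·S·A_cross = 0.36·3760·2.653 = 3591 W (cross-section πr²).
Total input = 3591 + 2550 = 6141 W.
Radiated: εσ·A_surf·T⁴ with A_surf = 4πr² = 10.61 m².
T⁴ = 6141/(0.41·5.67×10⁻⁸·10.61) = 2.489×10¹⁰ K⁴.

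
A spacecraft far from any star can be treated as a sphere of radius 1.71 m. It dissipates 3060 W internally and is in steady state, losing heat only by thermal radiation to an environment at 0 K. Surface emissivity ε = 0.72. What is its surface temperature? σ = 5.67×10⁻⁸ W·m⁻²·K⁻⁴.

Steady state: internal power = radiated power, P = εσA T⁴.
Radiating area A = 4πr² = 36.75 m².
T⁴ = P/(εσA) = 3060/(0.72·5.67×10⁻⁸·36.75) = 2.040×10⁹ K⁴.
T = (2.040×10⁹)^(1/4).

T ≈ 213 K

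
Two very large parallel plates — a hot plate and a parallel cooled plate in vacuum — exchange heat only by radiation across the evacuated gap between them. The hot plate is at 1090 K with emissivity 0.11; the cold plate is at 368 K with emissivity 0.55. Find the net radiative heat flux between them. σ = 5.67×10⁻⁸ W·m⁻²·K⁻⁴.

q ≈ 7970 W/m²

For two infinite grey parallel plates, q = σ(T₁⁴ − T₂⁴)/(1/ε₁ + 1/ε₂ − 1).
T₁⁴ − T₂⁴ = 1.412×10¹² − 1.834×10¹⁰ = 1.393×10¹² K⁴.
1/ε₁ + 1/ε₂ − 1 = 9.091 + 1.818 − 1 = 9.909.
q = 5.67×10⁻⁸ × 1.393×10¹² / 9.909.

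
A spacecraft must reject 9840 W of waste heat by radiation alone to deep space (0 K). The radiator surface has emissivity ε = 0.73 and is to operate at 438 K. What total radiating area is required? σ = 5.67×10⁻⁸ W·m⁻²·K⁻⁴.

A ≈ 6.46 m²

P = εσA T⁴ ⇒ A = P/(εσT⁴).
T⁴ = 3.680×10¹⁰ K⁴.
A = 9840/(0.73 × 5.67×10⁻⁸ × 3.680×10¹⁰).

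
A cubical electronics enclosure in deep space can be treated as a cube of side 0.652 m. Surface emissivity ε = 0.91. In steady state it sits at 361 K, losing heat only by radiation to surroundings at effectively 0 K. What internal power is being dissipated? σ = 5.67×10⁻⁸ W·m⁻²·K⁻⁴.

P ≈ 2240 W

Steady state: P = εσA T⁴.
A = 6L² = 2.551 m²; T⁴ = (361)⁴ = 1.698×10¹⁰ K⁴.
P = 0.91 × 5.67×10⁻⁸ × 2.551 × 1.698×10¹⁰.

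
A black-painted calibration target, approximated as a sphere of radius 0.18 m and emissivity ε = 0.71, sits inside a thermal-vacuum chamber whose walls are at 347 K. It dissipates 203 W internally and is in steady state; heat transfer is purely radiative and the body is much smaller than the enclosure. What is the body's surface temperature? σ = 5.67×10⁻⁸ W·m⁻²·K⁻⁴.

T ≈ 405 K

For a small grey body in a large enclosure, net radiated power = εσA(T⁴ − T_w⁴).
Steady state: P = εσA(T⁴ − T_w⁴) with A = 4πr² = 0.4072 m².
T⁴ = P/(εσA) + T_w⁴ = 203/(0.71·5.67×10⁻⁸·0.4072) + (347)⁴
    = 1.239×10¹⁰ + 1.450×10¹⁰ = 2.688×10¹⁰ K⁴.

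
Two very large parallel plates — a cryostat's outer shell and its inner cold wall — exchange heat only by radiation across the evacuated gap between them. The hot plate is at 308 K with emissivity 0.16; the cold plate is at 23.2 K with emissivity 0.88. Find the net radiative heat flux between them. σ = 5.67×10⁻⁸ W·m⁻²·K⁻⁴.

q ≈ 79.9 W/m²

For two infinite grey parallel plates, q = σ(T₁⁴ − T₂⁴)/(1/ε₁ + 1/ε₂ − 1).
T₁⁴ − T₂⁴ = 8.999×10⁹ − 2.897×10⁵ = 8.999×10⁹ K⁴.
1/ε₁ + 1/ε₂ − 1 = 6.250 + 1.136 − 1 = 6.386.
q = 5.67×10⁻⁸ × 8.999×10⁹ / 6.386.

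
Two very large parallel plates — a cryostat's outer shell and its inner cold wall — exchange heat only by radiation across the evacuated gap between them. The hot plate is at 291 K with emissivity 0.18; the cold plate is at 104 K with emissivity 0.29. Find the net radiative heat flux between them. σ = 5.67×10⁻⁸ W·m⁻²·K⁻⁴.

q ≈ 50.0 W/m²

For two infinite grey parallel plates, q = σ(T₁⁴ − T₂⁴)/(1/ε₁ + 1/ε₂ − 1).
T₁⁴ − T₂⁴ = 7.171×10⁹ − 1.170×10⁸ = 7.054×10⁹ K⁴.
1/ε₁ + 1/ε₂ − 1 = 5.556 + 3.448 − 1 = 8.004.
q = 5.67×10⁻⁸ × 7.054×10⁹ / 8.004.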